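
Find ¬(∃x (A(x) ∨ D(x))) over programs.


Original: ∃x (A(x) ∨ D(x))
Rule: ¬∀→∃, ¬∃→∀, negate predicate.
Negation: ∀x (¬A(x) ∧ ¬D(x))

∀x (¬A(x) ∧ ¬D(x))


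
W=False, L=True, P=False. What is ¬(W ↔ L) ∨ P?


W = False, L = True, P = False
Expression: ¬(W ↔ L) ∨ P
Step 1: W ↔ L = (False iff True) = False
Step 2: ¬(W ↔ L) = NOT False = True
Step 3: (True) ∨ P = True OR False = True

True


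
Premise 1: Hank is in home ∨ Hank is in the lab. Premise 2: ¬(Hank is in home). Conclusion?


Disjunctive syllogism: P ∨ Q, ¬P ⊢ Q
Disjunction: Hank is in home ∨ Hank is in the lab
We know it is not the case that Hank is in home.
By disjunctive syllogism, the other disjunct must be true.

Hank is in the lab


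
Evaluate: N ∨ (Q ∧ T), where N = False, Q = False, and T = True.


N = False, Q = False, T = True
Step 1: Q ∧ T = False AND True = False
Step 2: N ∨ False = False OR False = False
AND evaluated first (higher precedence); then OR applied.

False


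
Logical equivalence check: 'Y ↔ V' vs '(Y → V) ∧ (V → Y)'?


Expression 1: Y ↔ V
Expression 2: (Y → V) ∧ (V → Y)
Truth table (Y V | Expr1 Expr2):
  T T |   T     T
  T F |   F     F
  F T |   F     F
  F F |   T     T
All 4 rows agree, so the expressions are logically equivalent.

Yes


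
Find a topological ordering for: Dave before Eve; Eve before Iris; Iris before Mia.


Constraints: Dave before Eve; Eve before Iris; Iris before Mia
Method: repeatedly schedule the remaining task that has no remaining task required before it.
  Step 1: remaining {Mia, Iris, Dave, Eve}; every task except Dave still has a predecessor pending → schedule Dave.
  Step 2: remaining {Mia, Iris, Eve}; every task except Eve still has a predecessor pending → schedule Eve.
  Step 3: remaining {Mia, Iris}; every task except Iris still has a predecessor pending → schedule Iris.
  Step 4: only Mia remains → schedule Mia.
Resulting order:

Dave → Eve → Iris → Mia


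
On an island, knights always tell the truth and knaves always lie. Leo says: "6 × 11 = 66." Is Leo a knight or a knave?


Statement: "6 × 11 = 66."
Actual: 6 × 11 = 66
Claimed: 66
Statement is TRUE → Leo tells the truth → Knight

Knight


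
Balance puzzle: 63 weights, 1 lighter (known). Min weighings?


Each weighing has 3 outcomes (left heavy / balance / right heavy), so k weighings distinguish at most 3^k cases; splitting into three near-equal groups achieves this.
Need 3^k ≥ 63: 3^3 = 27 < 63 ≤ 3^4 = 81
k = ⌈log₃(63)⌉ = 4

4


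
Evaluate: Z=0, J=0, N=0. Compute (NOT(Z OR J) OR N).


Z OR J = 0
NOT(0) = 1
1 OR 0 = 1

1


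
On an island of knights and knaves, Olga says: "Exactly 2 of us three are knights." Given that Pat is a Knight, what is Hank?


Olga claims exactly 2 knights among Olga, Pat, Hank.
Given: Pat is a Knight.

Case 1: Olga is a Knight (tells truth)
  Then exactly 2 of the three are knights.
  Counting Olga, Pat: 2 knight(s) so far. Need 0 more → Hank = Knave.
Case 2: Olga is a Knave (lies)
  Then the count is NOT 2.
  If Hank = Knight, count = 2 = 2 → claim would be true, contradicts lie.
  If Hank = Knave, count = 1 ≠ 2 → lie confirmed ✓

Hank is a Knave.

Knave


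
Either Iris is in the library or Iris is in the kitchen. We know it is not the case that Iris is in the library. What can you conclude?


Disjunctive syllogism: P ∨ Q, ¬P ⊢ Q
Disjunction: Iris is in the library ∨ Iris is in the kitchen
We know it is not the case that Iris is in the library.
By disjunctive syllogism, the other disjunct must be true.

Iris is in the kitchen


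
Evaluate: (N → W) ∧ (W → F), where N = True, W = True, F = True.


N = True, W = True, F = True
Step 1: N → W is false only when N=True and W=False. Result: True
Step 2: W → F is false only when W=True and F=False. Result: True
Step 3: True ∧ True = True

True


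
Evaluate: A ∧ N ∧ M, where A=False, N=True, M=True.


A = False, N = True, M = True
Expression: A ∧ N ∧ M
Step 1: A ∧ N = False AND True = False
Step 2: (False) ∧ M = False AND True = False

False


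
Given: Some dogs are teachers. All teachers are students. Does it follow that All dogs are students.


Premise 1: Some dogs are teachers.
Premise 2: All teachers are students.
Conclusion: All dogs are students.
Fallacy: illicit minor. The minor term (dogs) is distributed in the conclusion ('All dogs ...') but undistributed in its premise ('Some dogs are teachers' doesn't cover all dogs).
Only 'Some dogs are students' follows, not 'All'.

Invalid


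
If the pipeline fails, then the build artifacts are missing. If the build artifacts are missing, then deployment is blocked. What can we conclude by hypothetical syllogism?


Hypothetical syllogism: P → Q, Q → R ⊢ P → R
Premise 1: the pipeline fails → the build artifacts are missing
Premise 2: the build artifacts are missing → deployment is blocked
Chain the implications: the middle term (the build artifacts are missing) links the two.
Conclusion: If the pipeline fails, then deployment is blocked.

If the pipeline fails, then deployment is blocked.


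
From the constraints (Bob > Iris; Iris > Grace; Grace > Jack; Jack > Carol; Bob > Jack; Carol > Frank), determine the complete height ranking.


Constraints: Bob > Iris; Iris > Grace; Grace > Jack; Jack > Carol; Bob > Jack; Carol > Frank
Method: at each step, the next-highest is the one remaining person who never appears on the smaller side of a constraint between remaining people.
  Step 1: remaining {Grace, Frank, Jack, Iris, Carol, Bob}; on the smaller side: {Grace, Frank, Jack, Iris, Carol} → Bob is next (Bob > Iris; Bob > Jack).
  Step 2: remaining {Grace, Frank, Jack, Iris, Carol}; on the smaller side: {Grace, Frank, Jack, Carol} → Iris is next (Iris > Grace).
  Step 3: remaining {Grace, Frank, Jack, Carol}; on the smaller side: {Frank, Jack, Carol} → Grace is next (Grace > Jack).
  Step 4: remaining {Frank, Jack, Carol}; on the smaller side: {Frank, Carol} → Jack is next (Jack > Carol).
  Step 5: remaining {Frank, Carol}; on the smaller side: {Frank} → Carol is next (Carol > Frank).
  Step 6: only Frank remains → lowest.
Final ranking (highest to lowest):

Bob > Iris > Grace > Jack > Carol > Frank


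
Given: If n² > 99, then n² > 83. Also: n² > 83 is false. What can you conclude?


Modus tollens: P → Q, ¬Q ⊢ ¬P
P: n² > 99
Q: n² > 83
We have P → Q and Q is false.
By modus tollens, P must be false.

It is not the case that n² > 99


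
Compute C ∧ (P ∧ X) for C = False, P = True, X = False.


C = False, P = True, X = False
Step 1: P ∧ X = True AND False = False
Step 2: C ∧ False = False AND False = False
AND is true only when ALL operands are true.

False


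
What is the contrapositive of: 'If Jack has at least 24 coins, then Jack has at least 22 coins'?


Original: If Jack has at least 24 coins, then Jack has at least 22 coins
Contrapositive: If ¬Q, then ¬P
Negate Q: not (Jack has at least 22 coins)
Negate P: not (Jack has at least 24 coins)

If not (Jack has at least 22 coins), then not (Jack has at least 24 coins).


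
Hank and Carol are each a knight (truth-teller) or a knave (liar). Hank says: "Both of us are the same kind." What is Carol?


Hank says: "Both of us are the same kind."
Case 1: Hank is a Knight (truth-teller)
  Statement is true → they ARE the same → Carol is also a Knight
Case 2: Hank is a Knave (liar)
  Statement is false → they are NOT the same → Carol is a Knight
In both cases, Carol is a Knight.

Knight


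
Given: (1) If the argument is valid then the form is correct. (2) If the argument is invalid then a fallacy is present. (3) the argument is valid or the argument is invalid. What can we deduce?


Constructive dilemma: (P → Q) ∧ (R → S), P ∨ R ⊢ Q ∨ S
Premise 1: the argument is valid → the form is correct
Premise 2: the argument is invalid → a fallacy is present
Premise 3: the argument is valid ∨ the argument is invalid
Case 1: Assuming the argument is valid, then by Premise 1, the form is correct.
Case 2: Assuming the argument is invalid, then by Premise 2, a fallacy is present.
Since one of the argument is valid or the argument is invalid must hold, we get the form is correct or a fallacy is present.

The form is correct or a fallacy is present.


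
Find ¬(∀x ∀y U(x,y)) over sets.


Original: ∀x ∀y U(x,y)
Rule: ¬∀→∃, ¬∃→∀, negate predicate.
Negation: ∃x ∃y ¬U(x,y)

∃x ∃y ¬U(x,y)


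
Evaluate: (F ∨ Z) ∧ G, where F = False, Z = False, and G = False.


F = False, Z = False, G = False
Step 1: F ∨ Z = False OR False = False
Step 2: False ∧ G = False AND False = False
OR is true when at least one operand is true; AND requires both.

False


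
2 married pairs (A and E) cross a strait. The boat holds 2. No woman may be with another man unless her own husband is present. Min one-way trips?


Label couples A and E.
1. WA+WE → (far: WA,WE; near: HA,HE)
2. WA ←   (far: WE; near: HA,HE,WA)
3. HA+HE → (far: HA,HE,WE; near: WA)
4. HA ←   (far: HE,WE; near: HA,WA)  — HA returns, since WA is alone on near bank
5. HA+WA → (far: all four; near: empty)
Every state respects the constraint.
Minimum trips = 5

5


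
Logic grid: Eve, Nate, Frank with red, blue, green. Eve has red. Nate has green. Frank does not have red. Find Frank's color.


From clues:
  Eve → red
  Nate → green
By elimination, Frank gets the remaining.

blue


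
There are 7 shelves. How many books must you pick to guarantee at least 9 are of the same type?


Pigeonhole: to guarantee k in one of n categories, need (k-1)×n + 1.
k = 9, n = 7
Minimum = (9-1) × 7 + 1 = 8 × 7 + 1

57


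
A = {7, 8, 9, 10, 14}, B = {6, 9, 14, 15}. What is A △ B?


A = {7, 8, 9, 10, 14}
B = {6, 9, 14, 15}
Operation: symmetric difference
In A only: [7, 8, 10], in B only: [6, 15]

{6, 7, 8, 10, 15}


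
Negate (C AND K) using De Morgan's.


De Morgan's law: ¬(P ∧ Q) ≡ ¬P ∨ ¬Q
¬(C ∧ K) = ¬C ∨ ¬K

¬C ∨ ¬K


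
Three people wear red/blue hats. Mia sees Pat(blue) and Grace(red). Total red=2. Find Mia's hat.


Total red = 2, seen red = 1
Own red = 2 - 1 = 1
Mia's hat is red.

red


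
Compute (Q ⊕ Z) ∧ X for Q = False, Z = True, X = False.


Q = False, Z = True, X = False
Step 1: Q ⊕ Z = False XOR True = True
Step 2: True ∧ X = True AND False = False
XOR true when exactly one of Q,Z is true; then AND with X.

False


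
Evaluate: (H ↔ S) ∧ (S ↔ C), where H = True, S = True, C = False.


H = True, S = True, C = False
Step 1: H ↔ S is true when H and S have the same value. Result: True
Step 2: S ↔ C is true when S and C have the same value. Result: False
Step 3: True ∧ False = False

False


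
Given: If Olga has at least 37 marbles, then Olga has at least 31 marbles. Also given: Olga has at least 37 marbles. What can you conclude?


Modus ponens: P → Q, P ⊢ Q
P: Olga has at least 37 marbles
Q: Olga has at least 31 marbles
We have P → Q and P is true.
By modus ponens, Q must be true.

Olga has at least 31 marbles


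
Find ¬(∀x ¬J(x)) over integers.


Original: ∀x ¬J(x)
Rule: ¬∀→∃, ¬∃→∀, negate predicate.
Negation: ∃x J(x)

∃x J(x)


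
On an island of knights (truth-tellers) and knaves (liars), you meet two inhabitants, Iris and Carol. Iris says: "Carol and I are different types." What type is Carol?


Iris says: "Carol and I are different types."
Case 1: Iris is a Knight (truth-teller)
  Statement is true → they ARE different → Carol is a Knave
Case 2: Iris is a Knave (liar)
  Statement is false → they are NOT different → Carol is a Knave
In both cases, Carol is a Knave.

Knave


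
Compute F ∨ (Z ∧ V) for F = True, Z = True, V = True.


F = True, Z = True, V = True
Step 1: Z ∧ V = True AND True = True
Step 2: F ∨ True = True OR True = True
AND evaluated first (higher precedence); then OR applied.

True


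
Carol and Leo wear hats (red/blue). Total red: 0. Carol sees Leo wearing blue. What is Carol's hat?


Total red = 0, Leo = blue
Red accounted for: 0
Remaining for Carol: 0
Carol's hat is blue.

blue


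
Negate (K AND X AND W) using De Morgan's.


De Morgan's law: ¬(P ∧ Q ∧ R) ≡ ¬P ∨ ¬Q ∨ ¬R
¬(K ∧ X ∧ W) = ¬K ∨ ¬X ∨ ¬W

¬K ∨ ¬X ∨ ¬W


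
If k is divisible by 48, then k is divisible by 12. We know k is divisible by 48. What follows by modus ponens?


Modus ponens: P → Q, P ⊢ Q
P: k is divisible by 48
Q: k is divisible by 12
We have P → Q and P is true.
By modus ponens, Q must be true.

k is divisible by 12


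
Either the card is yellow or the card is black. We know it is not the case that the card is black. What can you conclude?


Disjunctive syllogism: P ∨ Q, ¬P ⊢ Q
Disjunction: the card is yellow ∨ the card is black
We know it is not the case that the card is black.
By disjunctive syllogism, the other disjunct must be true.

The card is yellow


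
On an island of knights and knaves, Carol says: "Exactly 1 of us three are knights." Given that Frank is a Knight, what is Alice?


Carol claims exactly 1 knights among Carol, Frank, Alice.
Given: Frank is a Knight.

Case 1: Carol is a Knight (tells truth)
  Then exactly 1 of the three are knights.
  Counting Carol, Frank: 2 knight(s) so far. Need -1 more → impossible.
Case 2: Carol is a Knave (lies)
  Then the count is NOT 1.
  If Alice = Knave, count = 1 = 1 → claim would be true, contradicts lie.
  If Alice = Knight, count = 2 ≠ 1 → lie confirmed ✓

Alice is a Knight.

Knight


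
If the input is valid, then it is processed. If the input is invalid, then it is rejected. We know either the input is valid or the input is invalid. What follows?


Constructive dilemma: (P → Q) ∧ (R → S), P ∨ R ⊢ Q ∨ S
Premise 1: the input is valid → it is processed
Premise 2: the input is invalid → it is rejected
Premise 3: the input is valid ∨ the input is invalid
Case 1: Assuming the input is valid, then by Premise 1, it is processed.
Case 2: Assuming the input is invalid, then by Premise 2, it is rejected.
Since one of the input is valid or the input is invalid must hold, we get it is processed or it is rejected.

It is processed or it is rejected.


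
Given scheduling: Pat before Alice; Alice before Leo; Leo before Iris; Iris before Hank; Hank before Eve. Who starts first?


Constraints: Pat before Alice; Alice before Leo; Leo before Iris; Iris before Hank; Hank before Eve
The first task can have nothing scheduled before it, so it must never appear on the right of a 'before'.
Tasks appearing after some 'before': Alice, Leo, Iris, Hank, Eve.
The only task not in that list is Pat → it is first.

Pat


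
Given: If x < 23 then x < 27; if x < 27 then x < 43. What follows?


Hypothetical syllogism: P → Q, Q → R ⊢ P → R
Premise 1: x < 23 → x < 27
Premise 2: x < 27 → x < 43
Chain the implications: the middle term (x < 27) links the two.
Conclusion: If x < 23, then x < 43.

If x < 23, then x < 43.


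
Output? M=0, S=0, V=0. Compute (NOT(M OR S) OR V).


M OR S = 0
NOT(0) = 1
1 OR 0 = 1

1


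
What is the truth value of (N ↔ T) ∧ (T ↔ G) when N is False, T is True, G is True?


N = False, T = True, G = True
Step 1: N ↔ T is true when N and T have the same value. Result: False
Step 2: T ↔ G is true when T and G have the same value. Result: True
Step 3: False ∧ True = False

False


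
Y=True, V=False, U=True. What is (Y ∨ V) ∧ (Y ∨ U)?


Y = True, V = False, U = True
Expression: (Y ∨ V) ∧ (Y ∨ U)
Step 1: Y ∨ V = True OR False = True
Step 2: Y ∨ U = True OR True = True
Step 3: (True) ∧ (True) = True AND True = True

True


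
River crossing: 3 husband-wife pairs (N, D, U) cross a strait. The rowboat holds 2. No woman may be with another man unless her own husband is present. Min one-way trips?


Label couples N, D, U (H = husband, W = wife).
Counting alone: 6 people, the rowboat carries 2 and someone must bring it back, so each round trip nets at most +1 on the far side until the last crossing → at least 9 trips. The jealousy constraint makes 9 impossible; the shortest valid schedule has 11:
1. WN+WD →  (far: WN,WD; near: HN,HD,HU,WU)
2. WN ←       (far: WD; near: HN,HD,HU,WN,WU)
3. WN+WU →  (far: WN,WD,WU; near: HN,HD,HU)
4. WN ←       (far: WD,WU; near: HN,HD,HU,WN)
5. HD+HU →  (far: HD,WD,HU,WU; near: HN,WN)
6. HD+WD ←  (far: HU,WU; near: HN,WN,HD,WD)
7. HN+HD →  (far: HN,HD,HU,WU; near: WN,WD)
8. WU ←       (far: HN,HD,HU; near: WN,WD,WU)
9. WN+WD →  (far: HN,WN,HD,WD,HU; near: WU)
10. HU ←      (far: HN,WN,HD,WD; near: HU,WU)
11. HU+WU → (far: all six; near: empty)
In every state each wife is either with her husband or with no other man.
Minimum trips = 11

11


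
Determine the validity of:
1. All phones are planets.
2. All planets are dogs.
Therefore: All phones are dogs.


Premise 1: All phones are planets.
Premise 2: All planets are dogs.
Conclusion: All phones are dogs.
Barbara syllogism (AAA-1): All A are B, All B are C → All A are C.
Middle term (planets) distributed in premise 2.

Valid


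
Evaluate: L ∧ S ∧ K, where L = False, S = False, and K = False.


L = False, S = False, K = False
Step 1: L ∧ S = False AND False = False
Step 2: (False) ∧ K = (False) AND False = False
AND is true only when ALL operands are true.

False


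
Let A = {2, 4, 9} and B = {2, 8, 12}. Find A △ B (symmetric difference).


A = {2, 4, 9}
B = {2, 8, 12}
Operation: symmetric difference
In A only: [4, 9], in B only: [8, 12]

{4, 8, 9, 12}


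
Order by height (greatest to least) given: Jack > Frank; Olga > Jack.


Constraints: Jack > Frank; Olga > Jack
Method: at each step, the next-highest is the one remaining person who never appears on the smaller side of a constraint between remaining people.
  Step 1: remaining {Frank, Olga, Jack}; on the smaller side: {Frank, Jack} → Olga is next (Olga > Jack).
  Step 2: remaining {Frank, Jack}; on the smaller side: {Frank} → Jack is next (Jack > Frank).
  Step 3: only Frank remains → lowest.
Final ranking (highest to lowest):

Olga > Jack > Frank


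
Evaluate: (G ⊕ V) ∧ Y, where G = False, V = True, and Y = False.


G = False, V = True, Y = False
Step 1: G ⊕ V = False XOR True = True
Step 2: True ∧ Y = True AND False = False
XOR true when exactly one of G,V is true; then AND with Y.

False


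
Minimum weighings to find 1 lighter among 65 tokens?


Each weighing has 3 outcomes (left heavy / balance / right heavy), so k weighings distinguish at most 3^k cases; splitting into three near-equal groups achieves this.
Need 3^k ≥ 65: 3^3 = 27 < 65 ≤ 3^4 = 81
k = ⌈log₃(65)⌉ = 4

4


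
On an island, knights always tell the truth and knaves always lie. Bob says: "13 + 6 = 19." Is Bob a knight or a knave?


Statement: "13 + 6 = 19."
Actual: 13 + 6 = 19
Claimed: 19
Statement is TRUE → Bob tells the truth → Knight

Knight


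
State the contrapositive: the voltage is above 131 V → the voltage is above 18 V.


Original: If the voltage is above 131 V, then the voltage is above 18 V
Contrapositive: If ¬Q, then ¬P
Negate Q: not (the voltage is above 18 V)
Negate P: not (the voltage is above 131 V)

If not (the voltage is above 18 V), then not (the voltage is above 131 V).


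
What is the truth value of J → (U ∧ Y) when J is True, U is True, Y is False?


J = True, U = True, Y = False
Step 1: U ∧ Y = True AND False = False
Step 2: J → (False): false only when J=True and consequent=False.
Result: False

False


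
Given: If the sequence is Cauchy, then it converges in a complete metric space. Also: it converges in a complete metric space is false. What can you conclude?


Modus tollens: P → Q, ¬Q ⊢ ¬P
P: the sequence is Cauchy
Q: it converges in a complete metric space
We have P → Q and Q is false.
By modus tollens, P must be false.

It is not the case that the sequence is Cauchy


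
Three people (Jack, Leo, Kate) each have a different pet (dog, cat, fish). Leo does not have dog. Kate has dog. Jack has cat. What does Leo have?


From clues:
  Kate → dog
  Jack → cat
By elimination, Leo gets the remaining.

fish


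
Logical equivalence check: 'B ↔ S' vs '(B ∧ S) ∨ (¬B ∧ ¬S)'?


Expression 1: B ↔ S
Expression 2: (B ∧ S) ∨ (¬B ∧ ¬S)
Truth table (B S | Expr1 Expr2):
  T T |   T     T
  T F |   F     F
  F T |   F     F
  F F |   T     T
All 4 rows agree, so the expressions are logically equivalent.

Yes


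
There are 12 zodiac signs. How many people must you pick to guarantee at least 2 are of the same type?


Pigeonhole: to guarantee k in one of n categories, need (k-1)×n + 1.
k = 2, n = 12
Minimum = (2-1) × 12 + 1 = 1 × 12 + 1

13


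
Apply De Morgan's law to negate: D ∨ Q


De Morgan's law: ¬(P ∨ Q) ≡ ¬P ∧ ¬Q
¬(D ∨ Q) = ¬D ∧ ¬Q

¬D ∧ ¬Q


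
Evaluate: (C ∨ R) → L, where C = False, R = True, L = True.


C = False, R = True, L = True
Step 1: C ∨ R = False OR True = True
Step 2: (True) → L: false only when antecedent=True and L=False.
Result: True

True


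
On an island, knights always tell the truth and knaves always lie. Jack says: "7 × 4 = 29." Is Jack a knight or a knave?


Statement: "7 × 4 = 29."
Actual: 7 × 4 = 28
Claimed: 29
Statement is FALSE → Jack lies → Knave

Knave


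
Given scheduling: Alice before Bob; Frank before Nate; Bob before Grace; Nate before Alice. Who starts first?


Constraints: Alice before Bob; Frank before Nate; Bob before Grace; Nate before Alice
The first task can have nothing scheduled before it, so it must never appear on the right of a 'before'.
Tasks appearing after some 'before': Bob, Nate, Grace, Alice.
The only task not in that list is Frank → it is first.

Frank


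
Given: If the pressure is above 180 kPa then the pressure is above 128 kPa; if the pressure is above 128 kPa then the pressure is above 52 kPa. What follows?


Hypothetical syllogism: P → Q, Q → R ⊢ P → R
Premise 1: the pressure is above 180 kPa → the pressure is above 128 kPa
Premise 2: the pressure is above 128 kPa → the pressure is above 52 kPa
Chain the implications: the middle term (the pressure is above 128 kPa) links the two.
Conclusion: If the pressure is above 180 kPa, then the pressure is above 52 kPa.

If the pressure is above 180 kPa, then the pressure is above 52 kPa.


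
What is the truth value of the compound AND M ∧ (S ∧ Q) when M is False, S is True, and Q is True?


M = False, S = True, Q = True
Step 1: S ∧ Q = True AND True = True
Step 2: M ∧ True = False AND True = False
AND is true only when ALL operands are true.

False


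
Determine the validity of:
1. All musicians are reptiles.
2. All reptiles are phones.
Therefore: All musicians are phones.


Premise 1: All musicians are reptiles.
Premise 2: All reptiles are phones.
Conclusion: All musicians are phones.
Barbara syllogism (AAA-1): All A are B, All B are C → All A are C.
Middle term (reptiles) distributed in premise 2.

Valid


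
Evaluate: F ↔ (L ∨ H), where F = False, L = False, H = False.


F = False, L = False, H = False
Step 1: L ∨ H = False OR False = False
Step 2: F ↔ (False): true when both sides have same truth value.
Result: False ↔ False = True

True


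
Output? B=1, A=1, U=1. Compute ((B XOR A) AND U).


B XOR A = 1^1 = 0
0 AND 1 = 0

0


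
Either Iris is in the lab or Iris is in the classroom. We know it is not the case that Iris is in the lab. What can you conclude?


Disjunctive syllogism: P ∨ Q, ¬P ⊢ Q
Disjunction: Iris is in the lab ∨ Iris is in the classroom
We know it is not the case that Iris is in the lab.
By disjunctive syllogism, the other disjunct must be true.

Iris is in the classroom


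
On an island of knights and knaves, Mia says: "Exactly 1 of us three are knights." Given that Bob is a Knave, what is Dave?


Mia claims exactly 1 knights among Mia, Bob, Dave.
Given: Bob is a Knave.

Case 1: Mia is a Knight (tells truth)
  Then exactly 1 of the three are knights.
  Counting Mia, Bob: 1 knight(s) so far. Need 0 more → Dave = Knave.
Case 2: Mia is a Knave (lies)
  Then the count is NOT 1.
  If Dave = Knight, count = 1 = 1 → claim would be true, contradicts lie.
  If Dave = Knave, count = 0 ≠ 1 → lie confirmed ✓

Dave is a Knave.

Knave


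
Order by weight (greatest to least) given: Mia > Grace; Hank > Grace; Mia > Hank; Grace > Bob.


Constraints: Mia > Grace; Hank > Grace; Mia > Hank; Grace > Bob
Method: at each step, the next-highest is the one remaining person who never appears on the smaller side of a constraint between remaining people.
  Step 1: remaining {Mia, Bob, Hank, Grace}; on the smaller side: {Bob, Hank, Grace} → Mia is next (Mia > Grace; Mia > Hank).
  Step 2: remaining {Bob, Hank, Grace}; on the smaller side: {Bob, Grace} → Hank is next (Hank > Grace).
  Step 3: remaining {Bob, Grace}; on the smaller side: {Bob} → Grace is next (Grace > Bob).
  Step 4: only Bob remains → lowest.
Final ranking (highest to lowest):

Mia > Hank > Grace > Bob


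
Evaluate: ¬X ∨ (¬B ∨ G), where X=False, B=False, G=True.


X = False, B = False, G = True
Expression: ¬X ∨ (¬B ∨ G)
Step 1: ¬B = NOT False = True
Step 2: ¬B ∨ G = True OR True = True
Step 3: ¬X = NOT False = True
Step 4: (True) ∨ (True) = True OR True = True

True


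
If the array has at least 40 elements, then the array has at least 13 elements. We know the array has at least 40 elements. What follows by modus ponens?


Modus ponens: P → Q, P ⊢ Q
P: the array has at least 40 elements
Q: the array has at least 13 elements
We have P → Q and P is true.
By modus ponens, Q must be true.

The array has at least 13 elements


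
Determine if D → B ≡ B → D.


Expression 1: D → B
Expression 2: B → D
Truth table (D B | Expr1 Expr2):
  T T |   T     T
  T F |   F     T   ← differ
  F T |   T     F   ← differ
  F F |   T     T
Counterexample: D=T, B=F gives Expr1 = F but Expr2 = T, so the expressions are NOT logically equivalent.

No


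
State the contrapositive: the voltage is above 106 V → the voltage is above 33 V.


Original: If the voltage is above 106 V, then the voltage is above 33 V
Contrapositive: If ¬Q, then ¬P
Negate Q: not (the voltage is above 33 V)
Negate P: not (the voltage is above 106 V)

If not (the voltage is above 33 V), then not (the voltage is above 106 V).


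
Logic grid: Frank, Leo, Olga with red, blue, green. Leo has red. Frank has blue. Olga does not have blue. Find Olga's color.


From clues:
  Leo → red
  Frank → blue
By elimination, Olga gets the remaining.

green


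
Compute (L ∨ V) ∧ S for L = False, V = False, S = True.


L = False, V = False, S = True
Step 1: L ∨ V = False OR False = False
Step 2: False ∧ S = False AND True = False
OR is true when at least one operand is true; AND requires both.

False


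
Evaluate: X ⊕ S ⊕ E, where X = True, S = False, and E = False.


X = True, S = False, E = False
Step 1: X ⊕ S = True XOR False = True
Step 2: True ⊕ E = True XOR False = True
XOR is true when an odd number of operands are true.

True


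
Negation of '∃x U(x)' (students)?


Original: ∃x U(x)
Rule: ¬∀→∃, ¬∃→∀, negate predicate.
Negation: ∀x ¬U(x)

∀x ¬U(x)


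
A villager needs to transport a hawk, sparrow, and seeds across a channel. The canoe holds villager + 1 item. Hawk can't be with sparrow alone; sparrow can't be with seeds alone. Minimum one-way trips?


1. villager+sparrow → 2. villager ← 3. villager+hawk → 4. villager+sparrow ← 5. villager+seeds → 6. villager ← 7. villager+sparrow →
Minimum trips = 7

7


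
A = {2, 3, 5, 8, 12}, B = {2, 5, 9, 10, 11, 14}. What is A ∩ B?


A = {2, 3, 5, 8, 12}
B = {2, 5, 9, 10, 11, 14}
Operation: intersection
Elements in both: 2, 5

{2, 5}


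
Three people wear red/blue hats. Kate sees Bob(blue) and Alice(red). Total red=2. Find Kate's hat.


Total red = 2, seen red = 1
Own red = 2 - 1 = 1
Kate's hat is red.

red


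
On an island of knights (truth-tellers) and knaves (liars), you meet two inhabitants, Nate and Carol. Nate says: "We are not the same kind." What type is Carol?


Nate says: "We are not the same kind."
Case 1: Nate is a Knight (truth-teller)
  Statement is true → they ARE different → Carol is a Knave
Case 2: Nate is a Knave (liar)
  Statement is false → they are NOT different → Carol is a Knave
In both cases, Carol is a Knave.

Knave


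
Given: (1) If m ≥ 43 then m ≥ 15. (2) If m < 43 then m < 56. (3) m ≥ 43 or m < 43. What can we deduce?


Constructive dilemma: (P → Q) ∧ (R → S), P ∨ R ⊢ Q ∨ S
Premise 1: m ≥ 43 → m ≥ 15
Premise 2: m < 43 → m < 56
Premise 3: m ≥ 43 ∨ m < 43
Case 1: Assuming m ≥ 43, then by Premise 1, m ≥ 15.
Case 2: Assuming m < 43, then by Premise 2, m < 56.
Since one of m ≥ 43 or m < 43 must hold, we get m ≥ 15 or m < 56.

m ≥ 15 or m < 56.


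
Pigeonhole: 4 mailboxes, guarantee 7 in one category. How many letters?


Pigeonhole: to guarantee k in one of n categories, need (k-1)×n + 1.
k = 7, n = 4
Minimum = (7-1) × 4 + 1 = 6 × 4 + 1

25


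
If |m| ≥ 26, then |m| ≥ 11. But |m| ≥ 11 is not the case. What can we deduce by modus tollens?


Modus tollens: P → Q, ¬Q ⊢ ¬P
P: |m| ≥ 26
Q: |m| ≥ 11
We have P → Q and Q is false.
By modus tollens, P must be false.

It is not the case that |m| ≥ 26


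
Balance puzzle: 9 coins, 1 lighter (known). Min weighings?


Each weighing has 3 outcomes (left heavy / balance / right heavy), so k weighings distinguish at most 3^k cases; splitting into three near-equal groups achieves this.
Need 3^k ≥ 9: 3^1 = 3 < 9 ≤ 3^2 = 9
k = ⌈log₃(9)⌉ = 2

2


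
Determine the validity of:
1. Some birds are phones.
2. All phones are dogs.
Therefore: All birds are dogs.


Premise 1: Some birds are phones.
Premise 2: All phones are dogs.
Conclusion: All birds are dogs.
Fallacy: illicit minor. The minor term (birds) is distributed in the conclusion ('All birds ...') but undistributed in its premise ('Some birds are phones' doesn't cover all birds).
Only 'Some birds are dogs' follows, not 'All'.

Invalid


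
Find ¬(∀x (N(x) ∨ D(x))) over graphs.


Original: ∀x (N(x) ∨ D(x))
Rule: ¬∀→∃, ¬∃→∀, negate predicate.
Negation: ∃x (¬N(x) ∧ ¬D(x))

∃x (¬N(x) ∧ ¬D(x))


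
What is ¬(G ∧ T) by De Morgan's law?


De Morgan's law: ¬(P ∧ Q) ≡ ¬P ∨ ¬Q
¬(G ∧ T) = ¬G ∨ ¬T

¬G ∨ ¬T


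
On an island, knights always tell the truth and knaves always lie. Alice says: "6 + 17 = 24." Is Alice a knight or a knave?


Statement: "6 + 17 = 24."
Actual: 6 + 17 = 23
Claimed: 24
Statement is FALSE → Alice lies → Knave

Knave


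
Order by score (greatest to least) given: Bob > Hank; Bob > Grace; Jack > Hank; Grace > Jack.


Constraints: Bob > Hank; Bob > Grace; Jack > Hank; Grace > Jack
Method: at each step, the next-highest is the one remaining person who never appears on the smaller side of a constraint between remaining people.
  Step 1: remaining {Bob, Grace, Jack, Hank}; on the smaller side: {Grace, Jack, Hank} → Bob is next (Bob > Hank; Bob > Grace).
  Step 2: remaining {Grace, Jack, Hank}; on the smaller side: {Jack, Hank} → Grace is next (Grace > Jack).
  Step 3: remaining {Jack, Hank}; on the smaller side: {Hank} → Jack is next (Jack > Hank).
  Step 4: only Hank remains → lowest.
Final ranking (highest to lowest):

Bob > Grace > Jack > Hank


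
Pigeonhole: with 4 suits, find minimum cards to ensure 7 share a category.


Pigeonhole: to guarantee k in one of n categories, need (k-1)×n + 1.
k = 7, n = 4
Minimum = (7-1) × 4 + 1 = 6 × 4 + 1

25


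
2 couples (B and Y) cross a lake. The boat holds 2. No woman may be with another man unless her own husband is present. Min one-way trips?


Label couples B and Y.
1. WB+WY → (far: WB,WY; near: HB,HY)
2. WB ←   (far: WY; near: HB,HY,WB)
3. HB+HY → (far: HB,HY,WY; near: WB)
4. HB ←   (far: HY,WY; near: HB,WB)  — HB returns, since WB is alone on near bank
5. HB+WB → (far: all four; near: empty)
Every state respects the constraint.
Minimum trips = 5

5


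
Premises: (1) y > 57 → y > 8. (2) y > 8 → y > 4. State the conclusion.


Hypothetical syllogism: P → Q, Q → R ⊢ P → R
Premise 1: y > 57 → y > 8
Premise 2: y > 8 → y > 4
Chain the implications: the middle term (y > 8) links the two.
Conclusion: If y > 57, then y > 4.

If y > 57, then y > 4.


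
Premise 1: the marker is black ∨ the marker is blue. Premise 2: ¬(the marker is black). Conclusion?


Disjunctive syllogism: P ∨ Q, ¬P ⊢ Q
Disjunction: the marker is black ∨ the marker is blue
We know it is not the case that the marker is black.
By disjunctive syllogism, the other disjunct must be true.

The marker is blue


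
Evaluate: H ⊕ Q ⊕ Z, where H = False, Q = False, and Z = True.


H = False, Q = False, Z = True
Step 1: H ⊕ Q = False XOR False = False
Step 2: False ⊕ Z = False XOR True = True
XOR is true when an odd number of operands are true.

True


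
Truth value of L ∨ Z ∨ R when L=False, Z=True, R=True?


L = False, Z = True, R = True
Expression: L ∨ Z ∨ R
Step 1: L ∨ Z = False OR True = True
Step 2: (True) ∨ R = True OR True = True

True


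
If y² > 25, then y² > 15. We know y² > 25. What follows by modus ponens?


Modus ponens: P → Q, P ⊢ Q
P: y² > 25
Q: y² > 15
We have P → Q and P is true.
By modus ponens, Q must be true.

y² > 15


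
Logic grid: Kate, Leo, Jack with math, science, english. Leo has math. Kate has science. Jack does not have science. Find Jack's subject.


From clues:
  Kate → science
  Leo → math
By elimination, Jack gets the remaining.

english


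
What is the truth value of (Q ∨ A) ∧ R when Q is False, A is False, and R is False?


Q = False, A = False, R = False
Step 1: Q ∨ A = False OR False = False
Step 2: False ∧ R = False AND False = False
OR is true when at least one operand is true; AND requires both.

False


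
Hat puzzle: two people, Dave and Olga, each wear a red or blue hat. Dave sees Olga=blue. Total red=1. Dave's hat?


Total red = 1, Olga = blue
Red accounted for: 0
Remaining for Dave: 1
Dave's hat is red.

red


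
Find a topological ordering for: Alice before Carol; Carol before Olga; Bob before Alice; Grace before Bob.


Constraints: Alice before Carol; Carol before Olga; Bob before Alice; Grace before Bob
Method: repeatedly schedule the remaining task that has no remaining task required before it.
  Step 1: remaining {Grace, Olga, Alice, Carol, Bob}; every task except Grace still has a predecessor pending → schedule Grace.
  Step 2: remaining {Olga, Alice, Carol, Bob}; every task except Bob still has a predecessor pending → schedule Bob.
  Step 3: remaining {Olga, Alice, Carol}; every task except Alice still has a predecessor pending → schedule Alice.
  Step 4: remaining {Olga, Carol}; every task except Carol still has a predecessor pending → schedule Carol.
  Step 5: only Olga remains → schedule Olga.
Resulting order:

Grace → Bob → Alice → Carol → Olga


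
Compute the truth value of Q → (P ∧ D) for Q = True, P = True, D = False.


Q = True, P = True, D = False
Step 1: P ∧ D = True AND False = False
Step 2: Q → (False): false only when Q=True and consequent=False.
Result: False

False


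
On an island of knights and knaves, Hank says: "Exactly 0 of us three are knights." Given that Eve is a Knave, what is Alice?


Hank claims exactly 0 knights among Hank, Eve, Alice.
Given: Eve is a Knave.

Case 1: Hank is a Knight (tells truth)
  Then exactly 0 of the three are knights.
  Counting Hank, Eve: 1 knight(s) so far. Need -1 more → impossible.
Case 2: Hank is a Knave (lies)
  Then the count is NOT 0.
  If Alice = Knave, count = 0 = 0 → claim would be true, contradicts lie.
  If Alice = Knight, count = 1 ≠ 0 → lie confirmed ✓

Alice is a Knight.

Knight


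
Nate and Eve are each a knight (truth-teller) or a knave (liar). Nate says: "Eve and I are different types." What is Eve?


Nate says: "Eve and I are different types."
Case 1: Nate is a Knight (truth-teller)
  Statement is true → they ARE different → Eve is a Knave
Case 2: Nate is a Knave (liar)
  Statement is false → they are NOT different → Eve is a Knave
In both cases, Eve is a Knave.

Knave


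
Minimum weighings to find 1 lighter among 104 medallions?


Each weighing has 3 outcomes (left heavy / balance / right heavy), so k weighings distinguish at most 3^k cases; splitting into three near-equal groups achieves this.
Need 3^k ≥ 104: 3^4 = 81 < 104 ≤ 3^5 = 243
k = ⌈log₃(104)⌉ = 5

5


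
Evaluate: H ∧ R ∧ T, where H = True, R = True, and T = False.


H = True, R = True, T = False
Step 1: H ∧ R = True AND True = True
Step 2: (True) ∧ T = (True) AND False = False
AND is true only when ALL operands are true.

False


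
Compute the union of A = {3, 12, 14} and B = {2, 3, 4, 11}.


A = {3, 12, 14}
B = {2, 3, 4, 11}
Operation: union
All elements combined: 2, 3, 4, 11, 12, 14

{2, 3, 4, 11, 12, 14}


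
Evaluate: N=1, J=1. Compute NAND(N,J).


N AND J = 1
NOT(1) = 0

0


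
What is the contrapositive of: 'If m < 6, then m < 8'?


Original: If m < 6, then m < 8
Contrapositive: If ¬Q, then ¬P
Negate Q: not (m < 8)
Negate P: not (m < 6)

If not (m < 8), then not (m < 6).


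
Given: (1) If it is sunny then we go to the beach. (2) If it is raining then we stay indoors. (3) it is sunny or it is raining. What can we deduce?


Constructive dilemma: (P → Q) ∧ (R → S), P ∨ R ⊢ Q ∨ S
Premise 1: it is sunny → we go to the beach
Premise 2: it is raining → we stay indoors
Premise 3: it is sunny ∨ it is raining
Case 1: Assuming it is sunny, then by Premise 1, we go to the beach.
Case 2: Assuming it is raining, then by Premise 2, we stay indoors.
Since one of it is sunny or it is raining must hold, we get we go to the beach or we stay indoors.

We go to the beach or we stay indoors.


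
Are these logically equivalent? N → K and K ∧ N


Expression 1: N → K
Expression 2: K ∧ N
Truth table (N K | Expr1 Expr2):
  T T |   T     T
  T F |   F     F
  F T |   T     F   ← differ
  F F |   T     F   ← differ
Counterexample: N=F, K=T gives Expr1 = T but Expr2 = F, so the expressions are NOT logically equivalent.

No


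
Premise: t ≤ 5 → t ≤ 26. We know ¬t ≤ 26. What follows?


Modus tollens: P → Q, ¬Q ⊢ ¬P
P: t ≤ 5
Q: t ≤ 26
We have P → Q and Q is false.
By modus tollens, P must be false.

It is not the case that t ≤ 5


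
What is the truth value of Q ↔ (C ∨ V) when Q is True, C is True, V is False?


Q = True, C = True, V = False
Step 1: C ∨ V = True OR False = True
Step 2: Q ↔ (True): true when both sides have same truth value.
Result: True ↔ True = True

True


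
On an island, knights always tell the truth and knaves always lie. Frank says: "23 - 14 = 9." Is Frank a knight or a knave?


Statement: "23 - 14 = 9."
Actual: 23 - 14 = 9
Claimed: 9
Statement is TRUE → Frank tells the truth → Knight

Knight


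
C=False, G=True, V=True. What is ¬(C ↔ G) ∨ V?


C = False, G = True, V = True
Expression: ¬(C ↔ G) ∨ V
Step 1: C ↔ G = (False iff True) = False
Step 2: ¬(C ↔ G) = NOT False = True
Step 3: (True) ∨ V = True OR True = True

True


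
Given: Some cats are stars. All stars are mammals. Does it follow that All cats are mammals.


Premise 1: Some cats are stars.
Premise 2: All stars are mammals.
Conclusion: All cats are mammals.
Fallacy: illicit minor. The minor term (cats) is distributed in the conclusion ('All cats ...') but undistributed in its premise ('Some cats are stars' doesn't cover all cats).
Only 'Some cats are mammals' follows, not 'All'.

Invalid
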